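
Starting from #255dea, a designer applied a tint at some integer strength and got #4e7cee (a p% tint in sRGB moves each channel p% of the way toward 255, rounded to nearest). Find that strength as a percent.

#255dea is rgb(37, 93, 234); #4e7cee is rgb(78, 124, 238).
On the R channel (widest range): 78 ≈ 37 + (p/100)(255 − 37), so p ≈ 100×(78 − 37)/(255 − 37) = 4100/218 = 18.81.
p = 19 reproduces all three channels after rounding.

19%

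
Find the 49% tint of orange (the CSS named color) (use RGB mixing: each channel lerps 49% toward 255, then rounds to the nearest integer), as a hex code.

CSS orange is rgb(255, 165, 0).
A 49% tint moves each channel 49% toward 255:
  R: 255 + 0.49×(255−255) = 255 + 0 = 255 → 255
  G: 165 + 0.49×(255−165) = 165 + 44.1 = 209.1 → 209
  B: 0 + 0.49×(255−0) = 0 + 124.95 = 124.95 → 125
rgb(255, 209, 125) = #FFD17D.

#FFD17D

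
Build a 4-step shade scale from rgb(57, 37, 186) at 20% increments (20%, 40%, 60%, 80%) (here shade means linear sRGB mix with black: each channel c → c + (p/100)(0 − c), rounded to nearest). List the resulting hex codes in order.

#2E1E95, #221670, #170F4A, #0B0725

20%: (57 − 11.4 = 45.6→46, 37 − 7.4 = 29.6→30, 186 − 37.2 = 148.8→149) → #2E1E95
40%: (57 − 22.8 = 34.2→34, 37 − 14.8 = 22.2→22, 186 − 74.4 = 111.6→112) → #221670
60%: (57 − 34.2 = 22.8→23, 37 − 22.2 = 14.8→15, 186 − 111.6 = 74.4→74) → #170F4A
80%: (57 − 45.6 = 11.4→11, 37 − 29.6 = 7.4→7, 186 − 148.8 = 37.2→37) → #0B0725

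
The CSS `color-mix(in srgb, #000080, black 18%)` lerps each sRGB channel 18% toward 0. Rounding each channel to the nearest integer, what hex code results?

#000080 is rgb(0, 0, 128).
Per channel, c → c + 0.18(0 − c):
  R: 0 + 0 = 0 → 0
  G: 0 + 0 = 0 → 0
  B: 128 + 0.18×(0−128) = 128 − 23.04 = 104.96 → 105
rgb(0, 0, 105) = #000069.

#000069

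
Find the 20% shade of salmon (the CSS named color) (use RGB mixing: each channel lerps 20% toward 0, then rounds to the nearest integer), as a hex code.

CSS salmon is rgb(250, 128, 114).
Lerp each channel 20% toward 0:
  R: 250 + 0.2×(0−250) = 250 − 50 = 200 → 200
  G: 128 − 25.6 = 102.4 → 102
  B: 114 − 22.8 = 91.2 → 91
rgb(200, 102, 91) = #C8665B.

#C8665B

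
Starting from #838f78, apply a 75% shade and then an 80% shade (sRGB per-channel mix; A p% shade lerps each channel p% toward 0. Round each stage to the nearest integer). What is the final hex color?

#070706

#838f78 is rgb(131, 143, 120).
A 75% shade moves each channel 75% toward 0:
  R: 131 − 98.25 = 32.75 → 33
  G: 143 − 107.25 = 35.75 → 36
  B: 120 − 90 = 30 → 30
After the shade: rgb(33, 36, 30) = #21241e.
Per channel, c → c + 0.8(0 − c):
  R: 33 + 0.8×(0−33) = 33 − 26.4 = 6.6 → 7
  G: 36 + 0.8×(0−36) = 36 − 28.8 = 7.2 → 7
  B: 30 − 24 = 6 → 6
rgb(7, 7, 6) = #070706.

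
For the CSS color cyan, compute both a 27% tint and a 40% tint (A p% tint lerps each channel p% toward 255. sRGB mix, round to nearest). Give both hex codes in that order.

#45FFFF, #66FFFF

CSS cyan is rgb(0, 255, 255).
27% tint:
  R: 0 + 0.27×(255−0) = 0 + 68.85 = 68.85 → 69
  G: 255 + 0 = 255 → 255
  B: 255 + 0 = 255 → 255
  → #45FFFF
40% tint:
  R: 0 + 0.4×(255−0) = 0 + 102 = 102 → 102
  G: 255 + 0 = 255 → 255
  B: 255 + 0 = 255 → 255
  → #66FFFF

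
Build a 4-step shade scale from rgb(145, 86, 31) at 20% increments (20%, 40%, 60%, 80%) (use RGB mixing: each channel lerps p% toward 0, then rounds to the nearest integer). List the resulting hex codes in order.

#744519, #573413, #3a220c, #1d1106

20%: (145 − 29 = 116→116, 86 − 17.2 = 68.8→69, 31 − 6.2 = 24.8→25) → #744519
40%: (145 − 58 = 87→87, 86 − 34.4 = 51.6→52, 31 − 12.4 = 18.6→19) → #573413
60%: (145 − 87 = 58→58, 86 − 51.6 = 34.4→34, 31 − 18.6 = 12.4→12) → #3a220c
80%: (145 − 116 = 29→29, 86 − 68.8 = 17.2→17, 31 − 24.8 = 6.2→6) → #1d1106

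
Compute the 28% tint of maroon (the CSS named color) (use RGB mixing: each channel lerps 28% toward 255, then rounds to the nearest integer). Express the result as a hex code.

#A44747

CSS maroon is rgb(128, 0, 0).
A 28% tint moves each channel 28% toward 255:
  R: 128 + 0.28×(255−128) = 128 + 35.56 = 163.56 → 164
  G: 0 + 0.28×(255−0) = 0 + 71.4 = 71.4 → 71
  B: 0 + 71.4 = 71.4 → 71
rgb(164, 71, 71) = #A44747.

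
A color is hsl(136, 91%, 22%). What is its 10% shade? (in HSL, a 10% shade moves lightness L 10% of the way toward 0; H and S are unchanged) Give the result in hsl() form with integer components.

L moves 10% from 22 toward 0: 22 − 2.2 = 19.8 → 20.
H and S are unchanged.

hsl(136, 91%, 20%)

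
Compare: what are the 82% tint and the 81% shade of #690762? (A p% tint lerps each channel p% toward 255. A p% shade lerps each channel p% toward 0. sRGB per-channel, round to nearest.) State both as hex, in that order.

#690762 is rgb(105, 7, 98).
82% tint:
  R: 105 + 0.82×(255−105) = 105 + 123 = 228 → 228
  G: 7 + 203.36 = 210.36 → 210
  B: 98 + 0.82×(255−98) = 98 + 128.74 = 226.74 → 227
  → #E4D2E3
81% shade:
  R: 105 + 0.81×(0−105) = 105 − 85.05 = 19.95 → 20
  G: 7 − 5.67 = 1.33 → 1
  B: 98 − 79.38 = 18.62 → 19
  → #140113

#E4D2E3, #140113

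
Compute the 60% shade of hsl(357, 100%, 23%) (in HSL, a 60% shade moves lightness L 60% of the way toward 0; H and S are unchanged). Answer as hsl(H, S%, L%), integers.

L moves 60% from 23 toward 0: 23 − 13.8 = 9.2 → 9.
H and S are unchanged.

hsl(357, 100%, 9%)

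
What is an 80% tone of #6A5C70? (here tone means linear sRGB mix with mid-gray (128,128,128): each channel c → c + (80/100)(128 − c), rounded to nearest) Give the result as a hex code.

#6A5C70 is rgb(106, 92, 112).
Lerp each channel 80% toward 128:
  R: 106 + 0.8×(128−106) = 106 + 17.6 = 123.6 → 124
  G: 92 + 28.8 = 120.8 → 121
  B: 112 + 12.8 = 124.8 → 125
rgb(124, 121, 125) = #7C797D.

#7C797D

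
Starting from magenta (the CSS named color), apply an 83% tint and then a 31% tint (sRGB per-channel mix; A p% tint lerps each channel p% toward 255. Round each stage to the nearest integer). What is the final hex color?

CSS magenta is rgb(255, 0, 255).
Per channel, c → c + 0.83(255 − c):
  R: 255 + 0 = 255 → 255
  G: 0 + 0.83×(255−0) = 0 + 211.65 = 211.65 → 212
  B: 255 + 0.83×(255−255) = 255 + 0 = 255 → 255
After the tint: rgb(255, 212, 255) = #FFD4FF.
Per channel, c → c + 0.31(255 − c):
  R: 255 + 0.31×(255−255) = 255 + 0 = 255 → 255
  G: 212 + 13.33 = 225.33 → 225
  B: 255 + 0.31×(255−255) = 255 + 0 = 255 → 255
rgb(255, 225, 255) = #FFE1FF.

#FFE1FF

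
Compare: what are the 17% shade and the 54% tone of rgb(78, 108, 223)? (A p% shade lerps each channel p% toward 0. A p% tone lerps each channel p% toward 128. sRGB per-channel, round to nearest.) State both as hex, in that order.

17% shade:
  R: 78 + 0.17×(0−78) = 78 − 13.26 = 64.74 → 65
  G: 108 + 0.17×(0−108) = 108 − 18.36 = 89.64 → 90
  B: 223 − 37.91 = 185.09 → 185
  → #415ab9
54% tone:
  R: 78 + 27 = 105 → 105
  G: 108 + 10.8 = 118.8 → 119
  B: 223 + 0.54×(128−223) = 223 − 51.3 = 171.7 → 172
  → #6977ac

#415ab9, #6977ac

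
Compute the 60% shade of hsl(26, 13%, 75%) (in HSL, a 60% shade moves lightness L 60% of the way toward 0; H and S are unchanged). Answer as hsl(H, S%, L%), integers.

L moves 60% from 75 toward 0: 75 − 45 = 30 → 30.
H and S are unchanged.

hsl(26, 13%, 30%)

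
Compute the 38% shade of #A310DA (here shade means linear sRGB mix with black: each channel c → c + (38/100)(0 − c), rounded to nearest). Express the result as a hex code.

#650A87

#A310DA is rgb(163, 16, 218).
A 38% shade moves each channel 38% toward 0:
  R: 163 + 0.38×(0−163) = 163 − 61.94 = 101.06 → 101
  G: 16 + 0.38×(0−16) = 16 − 6.08 = 9.92 → 10
  B: 218 + 0.38×(0−218) = 218 − 82.84 = 135.16 → 135
rgb(101, 10, 135) = #650A87.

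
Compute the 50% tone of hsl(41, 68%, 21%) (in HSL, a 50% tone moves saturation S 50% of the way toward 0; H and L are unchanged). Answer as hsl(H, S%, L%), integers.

S moves 50% from 68 toward 0: 68 − 34 = 34 → 34.
H and L are unchanged.

hsl(41, 34%, 21%)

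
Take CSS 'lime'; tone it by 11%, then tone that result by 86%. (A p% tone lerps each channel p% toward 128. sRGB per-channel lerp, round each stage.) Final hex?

CSS lime is rgb(0, 255, 0).
Per channel, c → c + 0.11(128 − c):
  R: 0 + 0.11×(128−0) = 0 + 14.08 = 14.08 → 14
  G: 255 + 0.11×(128−255) = 255 − 13.97 = 241.03 → 241
  B: 0 + 14.08 = 14.08 → 14
After the tone: rgb(14, 241, 14) = #0EF10E.
An 86% tone moves each channel 86% toward 128:
  R: 14 + 0.86×(128−14) = 14 + 98.04 = 112.04 → 112
  G: 241 − 97.18 = 143.82 → 144
  B: 14 + 0.86×(128−14) = 14 + 98.04 = 112.04 → 112
rgb(112, 144, 112) = #709070.

#709070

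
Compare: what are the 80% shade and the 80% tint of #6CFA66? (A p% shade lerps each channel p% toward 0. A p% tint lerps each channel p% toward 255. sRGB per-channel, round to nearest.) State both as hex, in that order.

#163214, #E2FEE0

#6CFA66 is rgb(108, 250, 102).
80% shade:
  R: 108 + 0.8×(0−108) = 108 − 86.4 = 21.6 → 22
  G: 250 − 200 = 50 → 50
  B: 102 − 81.6 = 20.4 → 20
  → #163214
80% tint:
  R: 108 + 0.8×(255−108) = 108 + 117.6 = 225.6 → 226
  G: 250 + 0.8×(255−250) = 250 + 4 = 254 → 254
  B: 102 + 122.4 = 224.4 → 224
  → #E2FEE0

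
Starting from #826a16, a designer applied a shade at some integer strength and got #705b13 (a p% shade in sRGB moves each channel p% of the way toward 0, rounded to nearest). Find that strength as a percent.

14%

#826a16 is rgb(130, 106, 22); #705b13 is rgb(112, 91, 19).
On the R channel (widest range): 112 ≈ 130 + (p/100)(0 − 130), so p ≈ 100×(112 − 130)/(0 − 130) = -1800/-130 = 13.85.
p = 14 reproduces all three channels after rounding.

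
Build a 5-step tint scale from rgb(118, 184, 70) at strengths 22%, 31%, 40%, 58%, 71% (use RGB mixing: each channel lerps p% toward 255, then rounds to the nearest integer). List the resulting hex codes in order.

22%: (118 + 30.14 = 148.14→148, 184 + 15.62 = 199.62→200, 70 + 40.7 = 110.7→111) → #94C86F
31%: (118 + 42.47 = 160.47→160, 184 + 22.01 = 206.01→206, 70 + 57.35 = 127.35→127) → #A0CE7F
40%: (118 + 54.8 = 172.8→173, 184 + 28.4 = 212.4→212, 70 + 74 = 144→144) → #ADD490
58%: (118 + 79.46 = 197.46→197, 184 + 41.18 = 225.18→225, 70 + 107.3 = 177.3→177) → #C5E1B1
71%: (118 + 97.27 = 215.27→215, 184 + 50.41 = 234.41→234, 70 + 131.35 = 201.35→201) → #D7EAC9

#94C86F, #A0CE7F, #ADD490, #C5E1B1, #D7EAC9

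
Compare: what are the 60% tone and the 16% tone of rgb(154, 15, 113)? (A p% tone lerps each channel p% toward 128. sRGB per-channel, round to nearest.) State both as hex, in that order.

60% tone:
  R: 154 + 0.6×(128−154) = 154 − 15.6 = 138.4 → 138
  G: 15 + 67.8 = 82.8 → 83
  B: 113 + 0.6×(128−113) = 113 + 9 = 122 → 122
  → #8a537a
16% tone:
  R: 154 − 4.16 = 149.84 → 150
  G: 15 + 0.16×(128−15) = 15 + 18.08 = 33.08 → 33
  B: 113 + 0.16×(128−113) = 113 + 2.4 = 115.4 → 115
  → #962173

#8a537a, #962173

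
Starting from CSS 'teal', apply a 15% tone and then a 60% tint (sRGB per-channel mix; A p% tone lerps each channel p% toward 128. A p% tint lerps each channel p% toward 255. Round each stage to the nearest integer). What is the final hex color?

#a1cccc

CSS teal is rgb(0, 128, 128).
Lerp each channel 15% toward 128:
  R: 0 + 0.15×(128−0) = 0 + 19.2 = 19.2 → 19
  G: 128 + 0 = 128 → 128
  B: 128 + 0 = 128 → 128
After the tone: rgb(19, 128, 128) = #138080.
A 60% tint moves each channel 60% toward 255:
  R: 19 + 141.6 = 160.6 → 161
  G: 128 + 76.2 = 204.2 → 204
  B: 128 + 76.2 = 204.2 → 204
rgb(161, 204, 204) = #a1cccc.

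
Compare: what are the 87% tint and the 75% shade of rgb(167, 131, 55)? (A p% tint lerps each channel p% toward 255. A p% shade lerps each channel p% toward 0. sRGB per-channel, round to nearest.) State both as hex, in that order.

#f4efe5, #2a210e

87% tint:
  R: 167 + 0.87×(255−167) = 167 + 76.56 = 243.56 → 244
  G: 131 + 0.87×(255−131) = 131 + 107.88 = 238.88 → 239
  B: 55 + 0.87×(255−55) = 55 + 174 = 229 → 229
  → #f4efe5
75% shade:
  R: 167 + 0.75×(0−167) = 167 − 125.25 = 41.75 → 42
  G: 131 + 0.75×(0−131) = 131 − 98.25 = 32.75 → 33
  B: 55 − 41.25 = 13.75 → 14
  → #2a210e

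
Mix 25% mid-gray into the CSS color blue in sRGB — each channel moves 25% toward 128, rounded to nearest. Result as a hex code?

#2020DF

CSS blue is rgb(0, 0, 255).
Lerp each channel 25% toward 128:
  R: 0 + 32 = 32 → 32
  G: 0 + 0.25×(128−0) = 0 + 32 = 32 → 32
  B: 255 − 31.75 = 223.25 → 223
rgb(32, 32, 223) = #2020DF.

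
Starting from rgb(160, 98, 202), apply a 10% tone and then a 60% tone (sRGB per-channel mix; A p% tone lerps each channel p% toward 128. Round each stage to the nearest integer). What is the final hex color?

#8C759B

Per channel, c → c + 0.1(128 − c):
  R: 160 + 0.1×(128−160) = 160 − 3.2 = 156.8 → 157
  G: 98 + 0.1×(128−98) = 98 + 3 = 101 → 101
  B: 202 + 0.1×(128−202) = 202 − 7.4 = 194.6 → 195
After the tone: rgb(157, 101, 195) = #9D65C3.
Lerp each channel 60% toward 128:
  R: 157 − 17.4 = 139.6 → 140
  G: 101 + 16.2 = 117.2 → 117
  B: 195 + 0.6×(128−195) = 195 − 40.2 = 154.8 → 155
rgb(140, 117, 155) = #8C759B.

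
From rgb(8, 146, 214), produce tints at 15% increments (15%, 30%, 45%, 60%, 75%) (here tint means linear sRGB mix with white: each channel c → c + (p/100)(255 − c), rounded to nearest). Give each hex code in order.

#2da2dc, #52b3e2, #77c3e8, #9cd3ef, #c1e4f5

15%: (8 + 37.05 = 45.05→45, 146 + 16.35 = 162.35→162, 214 + 6.15 = 220.15→220) → #2da2dc
30%: (8 + 74.1 = 82.1→82, 146 + 32.7 = 178.7→179, 214 + 12.3 = 226.3→226) → #52b3e2
45%: (8 + 111.15 = 119.15→119, 146 + 49.05 = 195.05→195, 214 + 18.45 = 232.45→232) → #77c3e8
60%: (8 + 148.2 = 156.2→156, 146 + 65.4 = 211.4→211, 214 + 24.6 = 238.6→239) → #9cd3ef
75%: (8 + 185.25 = 193.25→193, 146 + 81.75 = 227.75→228, 214 + 30.75 = 244.75→245) → #c1e4f5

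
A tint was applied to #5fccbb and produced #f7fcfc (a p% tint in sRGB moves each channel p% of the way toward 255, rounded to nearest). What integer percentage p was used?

#5fccbb is rgb(95, 204, 187); #f7fcfc is rgb(247, 252, 252).
On the R channel (widest range): 247 ≈ 95 + (p/100)(255 − 95), so p ≈ 100×(247 − 95)/(255 − 95) = 15200/160 = 95.00.
p = 95 reproduces all three channels after rounding.

95%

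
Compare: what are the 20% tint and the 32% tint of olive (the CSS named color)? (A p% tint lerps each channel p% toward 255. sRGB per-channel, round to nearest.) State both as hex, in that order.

#999933, #a9a952

CSS olive is rgb(128, 128, 0).
20% tint:
  R: 128 + 0.2×(255−128) = 128 + 25.4 = 153.4 → 153
  G: 128 + 25.4 = 153.4 → 153
  B: 0 + 0.2×(255−0) = 0 + 51 = 51 → 51
  → #999933
32% tint:
  R: 128 + 0.32×(255−128) = 128 + 40.64 = 168.64 → 169
  G: 128 + 40.64 = 168.64 → 169
  B: 0 + 81.6 = 81.6 → 82
  → #a9a952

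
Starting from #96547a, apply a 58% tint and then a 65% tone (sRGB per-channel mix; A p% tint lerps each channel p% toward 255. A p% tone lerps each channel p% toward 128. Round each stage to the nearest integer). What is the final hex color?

#96547a is rgb(150, 84, 122).
Lerp each channel 58% toward 255:
  R: 150 + 60.9 = 210.9 → 211
  G: 84 + 0.58×(255−84) = 84 + 99.18 = 183.18 → 183
  B: 122 + 77.14 = 199.14 → 199
After the tint: rgb(211, 183, 199) = #d3b7c7.
Lerp each channel 65% toward 128:
  R: 211 + 0.65×(128−211) = 211 − 53.95 = 157.05 → 157
  G: 183 + 0.65×(128−183) = 183 − 35.75 = 147.25 → 147
  B: 199 + 0.65×(128−199) = 199 − 46.15 = 152.85 → 153
rgb(157, 147, 153) = #9d9399.

#9d9399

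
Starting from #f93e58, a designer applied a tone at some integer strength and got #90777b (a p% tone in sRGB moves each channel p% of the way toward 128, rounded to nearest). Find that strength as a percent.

#f93e58 is rgb(249, 62, 88); #90777b is rgb(144, 119, 123).
On the R channel (widest range): 144 ≈ 249 + (p/100)(128 − 249), so p ≈ 100×(144 − 249)/(128 − 249) = -10500/-121 = 86.78.
p = 87 reproduces all three channels after rounding.

87%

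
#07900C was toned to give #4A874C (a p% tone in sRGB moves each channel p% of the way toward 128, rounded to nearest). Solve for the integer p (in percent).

#07900C is rgb(7, 144, 12); #4A874C is rgb(74, 135, 76).
On the R channel (widest range): 74 ≈ 7 + (p/100)(128 − 7), so p ≈ 100×(74 − 7)/(128 − 7) = 6700/121 = 55.37.
p = 55 reproduces all three channels after rounding.

55%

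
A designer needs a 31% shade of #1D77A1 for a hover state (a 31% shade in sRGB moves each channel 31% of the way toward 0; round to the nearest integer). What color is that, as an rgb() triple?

#1D77A1 is rgb(29, 119, 161).
Per channel, c → c + 0.31(0 − c):
  R: 29 + 0.31×(0−29) = 29 − 8.99 = 20.01 → 20
  G: 119 + 0.31×(0−119) = 119 − 36.89 = 82.11 → 82
  B: 161 − 49.91 = 111.09 → 111

rgb(20, 82, 111)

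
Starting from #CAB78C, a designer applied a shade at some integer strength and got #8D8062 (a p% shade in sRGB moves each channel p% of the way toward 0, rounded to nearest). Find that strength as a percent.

#CAB78C is rgb(202, 183, 140); #8D8062 is rgb(141, 128, 98).
On the R channel (widest range): 141 ≈ 202 + (p/100)(0 − 202), so p ≈ 100×(141 − 202)/(0 − 202) = -6100/-202 = 30.20.
p = 30 reproduces all three channels after rounding.

30%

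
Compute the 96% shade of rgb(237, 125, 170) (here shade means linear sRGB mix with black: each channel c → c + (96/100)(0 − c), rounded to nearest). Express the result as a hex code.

#090507

Lerp each channel 96% toward 0:
  R: 237 + 0.96×(0−237) = 237 − 227.52 = 9.48 → 9
  G: 125 − 120 = 5 → 5
  B: 170 − 163.2 = 6.8 → 7
rgb(9, 5, 7) = #090507.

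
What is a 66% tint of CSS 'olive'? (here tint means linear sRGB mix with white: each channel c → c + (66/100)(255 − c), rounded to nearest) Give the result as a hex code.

#D4D4A8

CSS olive is rgb(128, 128, 0).
Lerp each channel 66% toward 255:
  R: 128 + 83.82 = 211.82 → 212
  G: 128 + 83.82 = 211.82 → 212
  B: 0 + 0.66×(255−0) = 0 + 168.3 = 168.3 → 168
rgb(212, 212, 168) = #D4D4A8.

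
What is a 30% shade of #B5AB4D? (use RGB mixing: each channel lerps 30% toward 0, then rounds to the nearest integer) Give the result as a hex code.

#7F7836

#B5AB4D is rgb(181, 171, 77).
A 30% shade moves each channel 30% toward 0:
  R: 181 + 0.3×(0−181) = 181 − 54.3 = 126.7 → 127
  G: 171 + 0.3×(0−171) = 171 − 51.3 = 119.7 → 120
  B: 77 − 23.1 = 53.9 → 54
rgb(127, 120, 54) = #7F7836.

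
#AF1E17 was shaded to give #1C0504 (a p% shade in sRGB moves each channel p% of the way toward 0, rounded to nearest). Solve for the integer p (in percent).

#AF1E17 is rgb(175, 30, 23); #1C0504 is rgb(28, 5, 4).
On the R channel (widest range): 28 ≈ 175 + (p/100)(0 − 175), so p ≈ 100×(28 − 175)/(0 − 175) = -14700/-175 = 84.00.
p = 84 reproduces all three channels after rounding.

84%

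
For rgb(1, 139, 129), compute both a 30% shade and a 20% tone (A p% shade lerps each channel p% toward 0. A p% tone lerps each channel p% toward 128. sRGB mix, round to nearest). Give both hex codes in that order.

#01615a, #1a8981

30% shade:
  R: 1 − 0.3 = 0.7 → 1
  G: 139 + 0.3×(0−139) = 139 − 41.7 = 97.3 → 97
  B: 129 − 38.7 = 90.3 → 90
  → #01615a
20% tone:
  R: 1 + 0.2×(128−1) = 1 + 25.4 = 26.4 → 26
  G: 139 + 0.2×(128−139) = 139 − 2.2 = 136.8 → 137
  B: 129 − 0.2 = 128.8 → 129
  → #1a8981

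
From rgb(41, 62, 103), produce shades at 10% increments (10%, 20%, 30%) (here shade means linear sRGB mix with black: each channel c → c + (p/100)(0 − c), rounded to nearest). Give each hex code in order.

#25385D, #213252, #1D2B48

10%: (41 − 4.1 = 36.9→37, 62 − 6.2 = 55.8→56, 103 − 10.3 = 92.7→93) → #25385D
20%: (41 − 8.2 = 32.8→33, 62 − 12.4 = 49.6→50, 103 − 20.6 = 82.4→82) → #213252
30%: (41 − 12.3 = 28.7→29, 62 − 18.6 = 43.4→43, 103 − 30.9 = 72.1→72) → #1D2B48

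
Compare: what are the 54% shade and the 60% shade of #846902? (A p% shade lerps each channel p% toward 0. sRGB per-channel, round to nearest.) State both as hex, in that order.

#3d3001, #352a01

#846902 is rgb(132, 105, 2).
54% shade:
  R: 132 − 71.28 = 60.72 → 61
  G: 105 + 0.54×(0−105) = 105 − 56.7 = 48.3 → 48
  B: 2 + 0.54×(0−2) = 2 − 1.08 = 0.92 → 1
  → #3d3001
60% shade:
  R: 132 + 0.6×(0−132) = 132 − 79.2 = 52.8 → 53
  G: 105 + 0.6×(0−105) = 105 − 63 = 42 → 42
  B: 2 − 1.2 = 0.8 → 1
  → #352a01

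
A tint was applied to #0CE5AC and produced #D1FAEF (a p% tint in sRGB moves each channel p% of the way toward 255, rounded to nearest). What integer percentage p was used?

81%

#0CE5AC is rgb(12, 229, 172); #D1FAEF is rgb(209, 250, 239).
On the R channel (widest range): 209 ≈ 12 + (p/100)(255 − 12), so p ≈ 100×(209 − 12)/(255 − 12) = 19700/243 = 81.07.
p = 81 reproduces all three channels after rounding.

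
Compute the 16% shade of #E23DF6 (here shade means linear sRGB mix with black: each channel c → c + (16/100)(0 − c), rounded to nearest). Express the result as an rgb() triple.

#E23DF6 is rgb(226, 61, 246).
A 16% shade moves each channel 16% toward 0:
  R: 226 + 0.16×(0−226) = 226 − 36.16 = 189.84 → 190
  G: 61 + 0.16×(0−61) = 61 − 9.76 = 51.24 → 51
  B: 246 + 0.16×(0−246) = 246 − 39.36 = 206.64 → 207

rgb(190, 51, 207)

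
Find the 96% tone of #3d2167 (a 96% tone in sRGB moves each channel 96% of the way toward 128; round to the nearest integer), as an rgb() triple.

#3d2167 is rgb(61, 33, 103).
A 96% tone moves each channel 96% toward 128:
  R: 61 + 64.32 = 125.32 → 125
  G: 33 + 0.96×(128−33) = 33 + 91.2 = 124.2 → 124
  B: 103 + 0.96×(128−103) = 103 + 24 = 127 → 127

rgb(125, 124, 127)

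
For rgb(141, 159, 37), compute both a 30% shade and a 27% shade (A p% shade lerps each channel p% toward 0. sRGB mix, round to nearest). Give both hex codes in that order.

30% shade:
  R: 141 + 0.3×(0−141) = 141 − 42.3 = 98.7 → 99
  G: 159 + 0.3×(0−159) = 159 − 47.7 = 111.3 → 111
  B: 37 + 0.3×(0−37) = 37 − 11.1 = 25.9 → 26
  → #636f1a
27% shade:
  R: 141 − 38.07 = 102.93 → 103
  G: 159 + 0.27×(0−159) = 159 − 42.93 = 116.07 → 116
  B: 37 − 9.99 = 27.01 → 27
  → #67741b

#636f1a, #67741b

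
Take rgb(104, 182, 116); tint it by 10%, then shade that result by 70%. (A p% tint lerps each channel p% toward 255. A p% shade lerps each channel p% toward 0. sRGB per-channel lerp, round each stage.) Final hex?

A 10% tint moves each channel 10% toward 255:
  R: 104 + 15.1 = 119.1 → 119
  G: 182 + 0.1×(255−182) = 182 + 7.3 = 189.3 → 189
  B: 116 + 0.1×(255−116) = 116 + 13.9 = 129.9 → 130
After the tint: rgb(119, 189, 130) = #77BD82.
Lerp each channel 70% toward 0:
  R: 119 − 83.3 = 35.7 → 36
  G: 189 + 0.7×(0−189) = 189 − 132.3 = 56.7 → 57
  B: 130 + 0.7×(0−130) = 130 − 91 = 39 → 39
rgb(36, 57, 39) = #243927.

#243927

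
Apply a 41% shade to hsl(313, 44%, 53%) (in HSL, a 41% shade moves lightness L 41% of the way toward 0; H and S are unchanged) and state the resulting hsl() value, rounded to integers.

L moves 41% from 53 toward 0: 53 − 21.73 = 31.27 → 31.
H and S are unchanged.

hsl(313, 44%, 31%)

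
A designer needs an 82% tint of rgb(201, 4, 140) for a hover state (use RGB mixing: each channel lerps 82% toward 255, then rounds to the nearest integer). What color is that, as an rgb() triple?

Lerp each channel 82% toward 255:
  R: 201 + 44.28 = 245.28 → 245
  G: 4 + 0.82×(255−4) = 4 + 205.82 = 209.82 → 210
  B: 140 + 94.3 = 234.3 → 234

rgb(245, 210, 234)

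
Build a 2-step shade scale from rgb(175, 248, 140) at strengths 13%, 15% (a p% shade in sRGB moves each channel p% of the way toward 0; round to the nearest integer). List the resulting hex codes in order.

13%: (175 − 22.75 = 152.25→152, 248 − 32.24 = 215.76→216, 140 − 18.2 = 121.8→122) → #98d87a
15%: (175 − 26.25 = 148.75→149, 248 − 37.2 = 210.8→211, 140 − 21 = 119→119) → #95d377

#98d87a, #95d377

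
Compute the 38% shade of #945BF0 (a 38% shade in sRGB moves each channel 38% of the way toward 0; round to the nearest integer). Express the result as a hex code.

#5C3895

#945BF0 is rgb(148, 91, 240).
Lerp each channel 38% toward 0:
  R: 148 + 0.38×(0−148) = 148 − 56.24 = 91.76 → 92
  G: 91 − 34.58 = 56.42 → 56
  B: 240 + 0.38×(0−240) = 240 − 91.2 = 148.8 → 149
rgb(92, 56, 149) = #5C3895.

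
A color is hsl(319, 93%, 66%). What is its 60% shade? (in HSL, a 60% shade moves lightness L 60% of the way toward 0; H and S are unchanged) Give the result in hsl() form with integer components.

L moves 60% from 66 toward 0: 66 − 39.6 = 26.4 → 26.
H and S are unchanged.

hsl(319, 93%, 26%)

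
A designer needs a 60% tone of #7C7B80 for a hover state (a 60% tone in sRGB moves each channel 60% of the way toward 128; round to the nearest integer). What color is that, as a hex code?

#7C7B80 is rgb(124, 123, 128).
Lerp each channel 60% toward 128:
  R: 124 + 0.6×(128−124) = 124 + 2.4 = 126.4 → 126
  G: 123 + 0.6×(128−123) = 123 + 3 = 126 → 126
  B: 128 + 0.6×(128−128) = 128 + 0 = 128 → 128
rgb(126, 126, 128) = #7E7E80.

#7E7E80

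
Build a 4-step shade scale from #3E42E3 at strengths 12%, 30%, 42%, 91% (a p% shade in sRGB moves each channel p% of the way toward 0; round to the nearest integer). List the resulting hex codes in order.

#373AC8, #2B2E9F, #242684, #060614

#3E42E3 is rgb(62, 66, 227).
12%: (62 − 7.44 = 54.56→55, 66 − 7.92 = 58.08→58, 227 − 27.24 = 199.76→200) → #373AC8
30%: (62 − 18.6 = 43.4→43, 66 − 19.8 = 46.2→46, 227 − 68.1 = 158.9→159) → #2B2E9F
42%: (62 − 26.04 = 35.96→36, 66 − 27.72 = 38.28→38, 227 − 95.34 = 131.66→132) → #242684
91%: (62 − 56.42 = 5.58→6, 66 − 60.06 = 5.94→6, 227 − 206.57 = 20.43→20) → #060614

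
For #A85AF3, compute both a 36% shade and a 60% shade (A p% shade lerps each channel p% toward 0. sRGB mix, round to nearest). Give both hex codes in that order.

#6C3A9C, #432461

#A85AF3 is rgb(168, 90, 243).
36% shade:
  R: 168 + 0.36×(0−168) = 168 − 60.48 = 107.52 → 108
  G: 90 + 0.36×(0−90) = 90 − 32.4 = 57.6 → 58
  B: 243 − 87.48 = 155.52 → 156
  → #6C3A9C
60% shade:
  R: 168 − 100.8 = 67.2 → 67
  G: 90 − 54 = 36 → 36
  B: 243 + 0.6×(0−243) = 243 − 145.8 = 97.2 → 97
  → #432461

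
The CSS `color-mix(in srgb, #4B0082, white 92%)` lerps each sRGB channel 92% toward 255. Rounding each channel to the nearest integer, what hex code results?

#4B0082 is rgb(75, 0, 130).
Lerp each channel 92% toward 255:
  R: 75 + 165.6 = 240.6 → 241
  G: 0 + 234.6 = 234.6 → 235
  B: 130 + 115 = 245 → 245
rgb(241, 235, 245) = #F1EBF5.

#F1EBF5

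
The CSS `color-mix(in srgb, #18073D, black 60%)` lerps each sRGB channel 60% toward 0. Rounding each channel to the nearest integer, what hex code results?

#18073D is rgb(24, 7, 61).
Per channel, c → c + 0.6(0 − c):
  R: 24 − 14.4 = 9.6 → 10
  G: 7 + 0.6×(0−7) = 7 − 4.2 = 2.8 → 3
  B: 61 + 0.6×(0−61) = 61 − 36.6 = 24.4 → 24
rgb(10, 3, 24) = #0A0318.

#0A0318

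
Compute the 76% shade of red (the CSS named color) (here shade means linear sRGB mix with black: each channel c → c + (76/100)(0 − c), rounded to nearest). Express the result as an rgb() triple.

CSS red is rgb(255, 0, 0).
Per channel, c → c + 0.76(0 − c):
  R: 255 + 0.76×(0−255) = 255 − 193.8 = 61.2 → 61
  G: 0 + 0.76×(0−0) = 0 + 0 = 0 → 0
  B: 0 + 0 = 0 → 0

rgb(61, 0, 0)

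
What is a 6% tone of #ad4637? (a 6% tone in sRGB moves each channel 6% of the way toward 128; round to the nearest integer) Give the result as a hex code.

#ad4637 is rgb(173, 70, 55).
Per channel, c → c + 0.06(128 − c):
  R: 173 + 0.06×(128−173) = 173 − 2.7 = 170.3 → 170
  G: 70 + 3.48 = 73.48 → 73
  B: 55 + 0.06×(128−55) = 55 + 4.38 = 59.38 → 59
rgb(170, 73, 59) = #aa493b.

#aa493b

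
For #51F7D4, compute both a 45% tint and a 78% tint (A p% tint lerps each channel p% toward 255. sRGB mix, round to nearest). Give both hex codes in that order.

#9FFBE7, #D9FDF6

#51F7D4 is rgb(81, 247, 212).
45% tint:
  R: 81 + 78.3 = 159.3 → 159
  G: 247 + 3.6 = 250.6 → 251
  B: 212 + 19.35 = 231.35 → 231
  → #9FFBE7
78% tint:
  R: 81 + 0.78×(255−81) = 81 + 135.72 = 216.72 → 217
  G: 247 + 6.24 = 253.24 → 253
  B: 212 + 0.78×(255−212) = 212 + 33.54 = 245.54 → 246
  → #D9FDF6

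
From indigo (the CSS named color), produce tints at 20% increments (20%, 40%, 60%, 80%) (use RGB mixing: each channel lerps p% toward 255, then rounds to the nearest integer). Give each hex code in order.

#6F339B, #9366B4, #B799CD, #DBCCE6

CSS indigo is rgb(75, 0, 130).
20%: (75 + 36 = 111→111, 0 + 51 = 51→51, 130 + 25 = 155→155) → #6F339B
40%: (75 + 72 = 147→147, 0 + 102 = 102→102, 130 + 50 = 180→180) → #9366B4
60%: (75 + 108 = 183→183, 0 + 153 = 153→153, 130 + 75 = 205→205) → #B799CD
80%: (75 + 144 = 219→219, 0 + 204 = 204→204, 130 + 100 = 230→230) → #DBCCE6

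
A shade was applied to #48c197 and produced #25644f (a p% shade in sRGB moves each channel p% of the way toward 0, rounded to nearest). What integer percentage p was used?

48%

#48c197 is rgb(72, 193, 151); #25644f is rgb(37, 100, 79).
On the G channel (widest range): 100 ≈ 193 + (p/100)(0 − 193), so p ≈ 100×(100 − 193)/(0 − 193) = -9300/-193 = 48.19.
p = 48 reproduces all three channels after rounding.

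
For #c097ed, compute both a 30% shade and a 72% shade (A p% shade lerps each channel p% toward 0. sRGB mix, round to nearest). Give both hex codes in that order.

#c097ed is rgb(192, 151, 237).
30% shade:
  R: 192 + 0.3×(0−192) = 192 − 57.6 = 134.4 → 134
  G: 151 − 45.3 = 105.7 → 106
  B: 237 − 71.1 = 165.9 → 166
  → #866aa6
72% shade:
  R: 192 − 138.24 = 53.76 → 54
  G: 151 + 0.72×(0−151) = 151 − 108.72 = 42.28 → 42
  B: 237 + 0.72×(0−237) = 237 − 170.64 = 66.36 → 66
  → #362a42

#866aa6, #362a42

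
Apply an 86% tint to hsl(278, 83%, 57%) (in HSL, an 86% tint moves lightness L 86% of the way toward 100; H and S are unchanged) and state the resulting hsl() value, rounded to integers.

L moves 86% from 57 toward 100: 57 + 36.98 = 93.98 → 94.
H and S are unchanged.

hsl(278, 83%, 94%)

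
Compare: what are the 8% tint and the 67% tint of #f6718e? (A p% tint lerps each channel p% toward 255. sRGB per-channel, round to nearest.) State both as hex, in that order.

#f6718e is rgb(246, 113, 142).
8% tint:
  R: 246 + 0.72 = 246.72 → 247
  G: 113 + 11.36 = 124.36 → 124
  B: 142 + 0.08×(255−142) = 142 + 9.04 = 151.04 → 151
  → #f77c97
67% tint:
  R: 246 + 0.67×(255−246) = 246 + 6.03 = 252.03 → 252
  G: 113 + 0.67×(255−113) = 113 + 95.14 = 208.14 → 208
  B: 142 + 0.67×(255−142) = 142 + 75.71 = 217.71 → 218
  → #fcd0da

#f77c97, #fcd0da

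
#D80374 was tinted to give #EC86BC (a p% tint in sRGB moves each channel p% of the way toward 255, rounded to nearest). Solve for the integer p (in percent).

#D80374 is rgb(216, 3, 116); #EC86BC is rgb(236, 134, 188).
On the G channel (widest range): 134 ≈ 3 + (p/100)(255 − 3), so p ≈ 100×(134 − 3)/(255 − 3) = 13100/252 = 51.98.
p = 52 reproduces all three channels after rounding.

52%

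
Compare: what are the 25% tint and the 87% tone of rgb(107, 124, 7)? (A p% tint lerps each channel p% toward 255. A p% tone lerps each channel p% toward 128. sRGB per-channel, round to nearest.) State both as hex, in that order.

25% tint:
  R: 107 + 37 = 144 → 144
  G: 124 + 0.25×(255−124) = 124 + 32.75 = 156.75 → 157
  B: 7 + 0.25×(255−7) = 7 + 62 = 69 → 69
  → #909d45
87% tone:
  R: 107 + 0.87×(128−107) = 107 + 18.27 = 125.27 → 125
  G: 124 + 0.87×(128−124) = 124 + 3.48 = 127.48 → 127
  B: 7 + 0.87×(128−7) = 7 + 105.27 = 112.27 → 112
  → #7d7f70

#909d45, #7d7f70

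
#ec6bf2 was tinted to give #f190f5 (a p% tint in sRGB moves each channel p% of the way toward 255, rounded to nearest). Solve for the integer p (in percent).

25%

#ec6bf2 is rgb(236, 107, 242); #f190f5 is rgb(241, 144, 245).
On the G channel (widest range): 144 ≈ 107 + (p/100)(255 − 107), so p ≈ 100×(144 − 107)/(255 − 107) = 3700/148 = 25.00.
p = 25 reproduces all three channels after rounding.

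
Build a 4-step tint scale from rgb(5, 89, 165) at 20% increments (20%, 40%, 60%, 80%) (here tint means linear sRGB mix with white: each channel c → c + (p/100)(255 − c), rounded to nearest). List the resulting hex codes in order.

#377AB7, #699BC9, #9BBDDB, #CDDEED

20%: (5 + 50 = 55→55, 89 + 33.2 = 122.2→122, 165 + 18 = 183→183) → #377AB7
40%: (5 + 100 = 105→105, 89 + 66.4 = 155.4→155, 165 + 36 = 201→201) → #699BC9
60%: (5 + 150 = 155→155, 89 + 99.6 = 188.6→189, 165 + 54 = 219→219) → #9BBDDB
80%: (5 + 200 = 205→205, 89 + 132.8 = 221.8→222, 165 + 72 = 237→237) → #CDDEED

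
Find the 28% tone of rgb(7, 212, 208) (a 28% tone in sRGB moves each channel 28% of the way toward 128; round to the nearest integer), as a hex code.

Per channel, c → c + 0.28(128 − c):
  R: 7 + 33.88 = 40.88 → 41
  G: 212 − 23.52 = 188.48 → 188
  B: 208 − 22.4 = 185.6 → 186
rgb(41, 188, 186) = #29BCBA.

#29BCBA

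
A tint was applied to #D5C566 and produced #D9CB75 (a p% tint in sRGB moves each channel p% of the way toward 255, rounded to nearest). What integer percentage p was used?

#D5C566 is rgb(213, 197, 102); #D9CB75 is rgb(217, 203, 117).
On the B channel (widest range): 117 ≈ 102 + (p/100)(255 − 102), so p ≈ 100×(117 − 102)/(255 − 102) = 1500/153 = 9.80.
p = 10 reproduces all three channels after rounding.

10%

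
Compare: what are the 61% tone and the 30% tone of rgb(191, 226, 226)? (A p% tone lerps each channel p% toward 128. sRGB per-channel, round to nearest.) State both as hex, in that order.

61% tone:
  R: 191 + 0.61×(128−191) = 191 − 38.43 = 152.57 → 153
  G: 226 + 0.61×(128−226) = 226 − 59.78 = 166.22 → 166
  B: 226 + 0.61×(128−226) = 226 − 59.78 = 166.22 → 166
  → #99A6A6
30% tone:
  R: 191 − 18.9 = 172.1 → 172
  G: 226 − 29.4 = 196.6 → 197
  B: 226 + 0.3×(128−226) = 226 − 29.4 = 196.6 → 197
  → #ACC5C5

#99A6A6, #ACC5C5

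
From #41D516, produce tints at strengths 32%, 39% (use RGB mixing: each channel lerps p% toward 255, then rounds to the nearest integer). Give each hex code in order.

#41D516 is rgb(65, 213, 22).
32%: (65 + 60.8 = 125.8→126, 213 + 13.44 = 226.44→226, 22 + 74.56 = 96.56→97) → #7EE261
39%: (65 + 74.1 = 139.1→139, 213 + 16.38 = 229.38→229, 22 + 90.87 = 112.87→113) → #8BE571

#7EE261, #8BE571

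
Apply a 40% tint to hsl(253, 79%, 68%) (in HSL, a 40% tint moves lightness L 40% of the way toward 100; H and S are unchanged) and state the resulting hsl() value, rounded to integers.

hsl(253, 79%, 81%)

L moves 40% from 68 toward 100: 68 + 12.8 = 80.8 → 81.
H and S are unchanged.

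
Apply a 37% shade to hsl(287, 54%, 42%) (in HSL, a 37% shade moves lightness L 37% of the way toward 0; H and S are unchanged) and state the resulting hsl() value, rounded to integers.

hsl(287, 54%, 26%)

L moves 37% from 42 toward 0: 42 − 15.54 = 26.46 → 26.
H and S are unchanged.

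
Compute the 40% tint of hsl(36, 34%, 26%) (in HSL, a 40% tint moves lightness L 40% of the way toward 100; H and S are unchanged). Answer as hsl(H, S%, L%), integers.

hsl(36, 34%, 56%)

L moves 40% from 26 toward 100: 26 + 29.6 = 55.6 → 56.
H and S are unchanged.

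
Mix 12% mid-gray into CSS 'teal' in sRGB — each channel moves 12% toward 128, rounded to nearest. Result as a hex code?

CSS teal is rgb(0, 128, 128).
Lerp each channel 12% toward 128:
  R: 0 + 15.36 = 15.36 → 15
  G: 128 + 0.12×(128−128) = 128 + 0 = 128 → 128
  B: 128 + 0 = 128 → 128
rgb(15, 128, 128) = #0F8080.

#0F8080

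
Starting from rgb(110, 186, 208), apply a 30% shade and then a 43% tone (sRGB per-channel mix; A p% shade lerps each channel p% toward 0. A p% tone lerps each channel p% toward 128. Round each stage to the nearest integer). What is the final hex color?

#63818a

Lerp each channel 30% toward 0:
  R: 110 + 0.3×(0−110) = 110 − 33 = 77 → 77
  G: 186 − 55.8 = 130.2 → 130
  B: 208 + 0.3×(0−208) = 208 − 62.4 = 145.6 → 146
After the shade: rgb(77, 130, 146) = #4d8292.
Per channel, c → c + 0.43(128 − c):
  R: 77 + 21.93 = 98.93 → 99
  G: 130 + 0.43×(128−130) = 130 − 0.86 = 129.14 → 129
  B: 146 + 0.43×(128−146) = 146 − 7.74 = 138.26 → 138
rgb(99, 129, 138) = #63818a.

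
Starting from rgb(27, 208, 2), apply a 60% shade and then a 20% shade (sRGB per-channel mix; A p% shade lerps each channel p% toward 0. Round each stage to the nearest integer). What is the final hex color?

#094201

Lerp each channel 60% toward 0:
  R: 27 − 16.2 = 10.8 → 11
  G: 208 + 0.6×(0−208) = 208 − 124.8 = 83.2 → 83
  B: 2 − 1.2 = 0.8 → 1
After the shade: rgb(11, 83, 1) = #0B5301.
Lerp each channel 20% toward 0:
  R: 11 + 0.2×(0−11) = 11 − 2.2 = 8.8 → 9
  G: 83 + 0.2×(0−83) = 83 − 16.6 = 66.4 → 66
  B: 1 + 0.2×(0−1) = 1 − 0.2 = 0.8 → 1
rgb(9, 66, 1) = #094201.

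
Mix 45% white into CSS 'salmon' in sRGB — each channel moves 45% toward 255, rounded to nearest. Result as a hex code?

#FCB9B1

CSS salmon is rgb(250, 128, 114).
A 45% tint moves each channel 45% toward 255:
  R: 250 + 2.25 = 252.25 → 252
  G: 128 + 0.45×(255−128) = 128 + 57.15 = 185.15 → 185
  B: 114 + 63.45 = 177.45 → 177
rgb(252, 185, 177) = #FCB9B1.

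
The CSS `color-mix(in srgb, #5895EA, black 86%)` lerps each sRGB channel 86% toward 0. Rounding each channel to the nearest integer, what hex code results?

#0C1521

#5895EA is rgb(88, 149, 234).
An 86% shade moves each channel 86% toward 0:
  R: 88 + 0.86×(0−88) = 88 − 75.68 = 12.32 → 12
  G: 149 + 0.86×(0−149) = 149 − 128.14 = 20.86 → 21
  B: 234 + 0.86×(0−234) = 234 − 201.24 = 32.76 → 33
rgb(12, 21, 33) = #0C1521.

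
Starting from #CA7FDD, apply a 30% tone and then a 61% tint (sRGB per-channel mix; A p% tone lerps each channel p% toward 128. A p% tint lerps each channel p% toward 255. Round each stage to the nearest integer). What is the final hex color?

#E2CDE7

#CA7FDD is rgb(202, 127, 221).
Lerp each channel 30% toward 128:
  R: 202 + 0.3×(128−202) = 202 − 22.2 = 179.8 → 180
  G: 127 + 0.3×(128−127) = 127 + 0.3 = 127.3 → 127
  B: 221 − 27.9 = 193.1 → 193
After the tone: rgb(180, 127, 193) = #B47FC1.
Lerp each channel 61% toward 255:
  R: 180 + 45.75 = 225.75 → 226
  G: 127 + 0.61×(255−127) = 127 + 78.08 = 205.08 → 205
  B: 193 + 37.82 = 230.82 → 231
rgb(226, 205, 231) = #E2CDE7.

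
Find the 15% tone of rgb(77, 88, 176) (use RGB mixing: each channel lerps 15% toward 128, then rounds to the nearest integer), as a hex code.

A 15% tone moves each channel 15% toward 128:
  R: 77 + 7.65 = 84.65 → 85
  G: 88 + 0.15×(128−88) = 88 + 6 = 94 → 94
  B: 176 − 7.2 = 168.8 → 169
rgb(85, 94, 169) = #555ea9.

#555ea9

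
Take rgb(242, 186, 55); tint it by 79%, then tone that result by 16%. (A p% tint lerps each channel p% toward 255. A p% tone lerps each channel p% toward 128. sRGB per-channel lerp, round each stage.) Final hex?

#E8DFC7

A 79% tint moves each channel 79% toward 255:
  R: 242 + 0.79×(255−242) = 242 + 10.27 = 252.27 → 252
  G: 186 + 54.51 = 240.51 → 241
  B: 55 + 158 = 213 → 213
After the tint: rgb(252, 241, 213) = #FCF1D5.
A 16% tone moves each channel 16% toward 128:
  R: 252 − 19.84 = 232.16 → 232
  G: 241 − 18.08 = 222.92 → 223
  B: 213 + 0.16×(128−213) = 213 − 13.6 = 199.4 → 199
rgb(232, 223, 199) = #E8DFC7.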